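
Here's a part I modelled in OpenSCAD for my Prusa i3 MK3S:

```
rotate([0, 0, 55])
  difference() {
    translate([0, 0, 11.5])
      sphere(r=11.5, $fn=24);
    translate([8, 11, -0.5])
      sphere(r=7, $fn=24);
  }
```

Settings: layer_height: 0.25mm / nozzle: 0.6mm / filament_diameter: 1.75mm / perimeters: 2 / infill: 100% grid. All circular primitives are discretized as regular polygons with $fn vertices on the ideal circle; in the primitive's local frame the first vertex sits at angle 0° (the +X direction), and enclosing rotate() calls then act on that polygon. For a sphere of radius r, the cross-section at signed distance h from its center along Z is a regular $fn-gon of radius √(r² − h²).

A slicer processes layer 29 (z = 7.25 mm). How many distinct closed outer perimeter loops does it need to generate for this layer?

At z = 7.25 mm: the sphere: section is a regular 24-gon, circumradius = √(r²−h²) = √(11.5²−4.25²) = 10.686; the sphere at (8, 11) is absent (|z−center|=7.750 > r=7); Subtracting the remaining from the first: none of the subtracted shapes is present at this height, so the r=11.5 sphere is unchanged — 1 connected region; (rotated 55° about Z; rotation is an isometry so areas/perimeters/island counts are preserved). The result has 1 disconnected region.

1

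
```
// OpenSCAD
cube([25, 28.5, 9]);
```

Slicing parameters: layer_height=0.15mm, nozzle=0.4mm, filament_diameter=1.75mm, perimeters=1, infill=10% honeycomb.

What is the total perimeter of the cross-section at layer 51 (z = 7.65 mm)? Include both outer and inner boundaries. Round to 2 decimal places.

At z = 7.65 mm: the cube (footprint 25×28.5) is included at this height (perimeter 107.00 mm). Overall, the cross-section is a single solid region. Total boundary length (outer) = 107.00 mm.

107.00 mm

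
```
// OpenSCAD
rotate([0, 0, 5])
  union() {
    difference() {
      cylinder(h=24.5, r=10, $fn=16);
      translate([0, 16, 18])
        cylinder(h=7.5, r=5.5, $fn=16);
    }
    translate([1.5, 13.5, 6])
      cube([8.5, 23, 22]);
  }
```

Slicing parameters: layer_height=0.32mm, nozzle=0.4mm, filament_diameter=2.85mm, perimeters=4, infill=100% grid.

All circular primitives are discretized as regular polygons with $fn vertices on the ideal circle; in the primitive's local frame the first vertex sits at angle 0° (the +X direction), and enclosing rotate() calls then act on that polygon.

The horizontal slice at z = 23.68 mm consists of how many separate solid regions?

At z = 23.68 mm: the r=10 cylinder contributes a regular 16-gon of circumradius 10; the cylinder at (0, 16): section is a regular 16-gon, circumradius r=5.5; After the difference (first − rest): starting from the r=10 cylinder, the r=5.5 cylinder at (0, 16) misses the remaining region (no effect) — 1 connected region; the 8.5×23 cube at (1.5, 13.5) contributes its full rectangle; Merging all regions: the 2 present regions are separate (no shared area or edge), so areas and boundary lengths simply add and each stays a separate island — 2 connected regions; (whole slice rotated 5° about Z — lengths, areas and connectivity unchanged). The result has 2 disconnected regions.

2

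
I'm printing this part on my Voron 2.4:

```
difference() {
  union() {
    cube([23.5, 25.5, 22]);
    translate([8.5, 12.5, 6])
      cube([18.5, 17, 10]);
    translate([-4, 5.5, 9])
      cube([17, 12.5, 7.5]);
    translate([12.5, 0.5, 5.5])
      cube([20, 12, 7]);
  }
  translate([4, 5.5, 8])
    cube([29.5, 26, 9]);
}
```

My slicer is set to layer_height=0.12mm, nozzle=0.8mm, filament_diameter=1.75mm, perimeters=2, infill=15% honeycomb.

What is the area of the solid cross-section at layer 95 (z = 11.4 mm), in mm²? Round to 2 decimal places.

304.25 mm²

At z = 11.4 mm: the cube (footprint 23.5×25.5) is included at this height (area 599.25 mm²); the cube at (8.5, 12.5) (footprint 18.5×17) is included at this height (area 314.50 mm²); the cube at (-4, 5.5) is present — its section is the full 17×12.5 rectangle (area 212.50 mm²); the cube at (12.5, 0.5) (footprint 20×12) is included at this height (area 240.00 mm²); Taking the union: the regions partially overlap — summed areas 1366.25 mm² minus the doubly-counted overlap 489.50 mm² gives 876.75 mm² — area = 876.75 mm²; the cube at (4, 5.5) (footprint 29.5×26) is included at this height (area 767.00 mm²); After the difference (first − rest): starting from the result so far (876.75 mm²), the 29.5×26 cube at (4, 5.5) partially overlaps it — only the 572.50 mm² overlap (of its 767.00 mm²) is removed, clipping the outline — area = 304.25 mm². Overall, the cross-section is a single solid region. Net area = 304.25 mm².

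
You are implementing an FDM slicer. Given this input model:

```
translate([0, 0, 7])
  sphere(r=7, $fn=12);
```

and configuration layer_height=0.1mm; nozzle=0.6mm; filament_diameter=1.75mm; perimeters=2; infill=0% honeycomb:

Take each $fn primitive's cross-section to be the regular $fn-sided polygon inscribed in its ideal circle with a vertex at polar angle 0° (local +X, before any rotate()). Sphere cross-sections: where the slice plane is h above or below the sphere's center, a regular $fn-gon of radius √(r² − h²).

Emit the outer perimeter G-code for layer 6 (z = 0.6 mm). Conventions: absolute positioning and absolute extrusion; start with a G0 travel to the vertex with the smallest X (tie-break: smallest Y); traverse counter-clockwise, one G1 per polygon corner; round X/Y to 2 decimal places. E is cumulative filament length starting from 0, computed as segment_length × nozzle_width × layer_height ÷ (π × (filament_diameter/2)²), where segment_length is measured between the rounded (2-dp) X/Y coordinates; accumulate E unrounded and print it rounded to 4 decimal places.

G0 X-2.84 Y0.00 Z0.60
G1 X-2.46 Y-1.42 E0.0367
G1 X-1.42 Y-2.46 E0.0734
G1 X0.00 Y-2.84 E0.1100
G1 X1.42 Y-2.46 E0.1467
G1 X2.46 Y-1.42 E0.1834
G1 X2.84 Y0.00 E0.2201
G1 X2.46 Y1.42 E0.2567
G1 X1.42 Y2.46 E0.2934
G1 X0.00 Y2.84 E0.3301
G1 X-1.42 Y2.46 E0.3667
G1 X-2.46 Y1.42 E0.4034
G1 X-2.84 Y0.00 E0.4401

At z = 0.6 mm: the sphere: section is a regular 12-gon, circumradius = √(r²−h²) = √(7²−6.4²) = 2.835. The outline is a single polygon with 12 vertices. Extrusion per mm of travel: 0.6 × 0.1 / (π × 0.875²) = 0.024945. Accumulating E over each segment gives final E = 0.4401.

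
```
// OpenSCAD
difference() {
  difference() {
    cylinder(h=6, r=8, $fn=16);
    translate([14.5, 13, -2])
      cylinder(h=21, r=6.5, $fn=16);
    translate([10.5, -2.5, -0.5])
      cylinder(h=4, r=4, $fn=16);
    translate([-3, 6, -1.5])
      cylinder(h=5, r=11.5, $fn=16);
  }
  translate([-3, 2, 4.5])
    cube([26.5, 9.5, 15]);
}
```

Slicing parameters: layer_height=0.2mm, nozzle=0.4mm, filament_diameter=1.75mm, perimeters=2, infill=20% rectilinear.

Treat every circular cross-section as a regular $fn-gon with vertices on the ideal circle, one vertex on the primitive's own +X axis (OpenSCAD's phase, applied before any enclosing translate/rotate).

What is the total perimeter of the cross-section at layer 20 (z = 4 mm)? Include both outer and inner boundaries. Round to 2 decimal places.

49.94 mm

At z = 4 mm: the r=8 cylinder gives a regular 16-gon of circumradius 8 (constant along its height) (perimeter = 2·16·8.000·sin(180°/16) = 49.94 mm); the r=6.5 cylinder at (14.5, 13) gives a regular 16-gon of circumradius 6.5 (constant along its height) (perimeter = 2·16·6.500·sin(180°/16) = 40.58 mm); the cylinder at (10.5, -2.5) does not reach this height (z outside [-0.5, 3.5]); the cylinder at (-3, 6) does not reach this height (z outside [-1.5, 3.5]); Subtracting the remaining from the first: starting from the r=8 cylinder, the r=6.5 cylinder at (14.5, 13) misses the remaining region (no effect) — boundary = 49.94 mm; the cube at (-3, 2) is not intersected at this z (z outside [4.5, 19.5]); Taking the first minus the rest: none of the subtracted shapes is present at this height, so the result so far is unchanged — boundary = 49.94 mm. Overall, the cross-section is a single solid region. Total boundary length (outer) = 49.94 mm.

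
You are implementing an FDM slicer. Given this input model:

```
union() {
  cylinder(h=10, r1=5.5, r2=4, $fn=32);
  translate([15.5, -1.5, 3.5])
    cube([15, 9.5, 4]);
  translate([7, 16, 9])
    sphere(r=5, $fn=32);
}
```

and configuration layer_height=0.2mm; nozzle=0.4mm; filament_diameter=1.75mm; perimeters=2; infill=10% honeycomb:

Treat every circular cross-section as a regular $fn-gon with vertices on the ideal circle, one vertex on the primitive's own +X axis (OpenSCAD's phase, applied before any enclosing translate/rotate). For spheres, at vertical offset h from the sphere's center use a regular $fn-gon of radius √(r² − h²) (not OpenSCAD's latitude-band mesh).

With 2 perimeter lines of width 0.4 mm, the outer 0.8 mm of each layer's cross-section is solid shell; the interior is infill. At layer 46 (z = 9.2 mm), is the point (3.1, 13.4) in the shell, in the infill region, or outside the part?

At z = 9.2 mm: the cone contributes a regular 32-gon of circumradius 4.120 (interpolated between r1=5.5 and r2=4 at t=0.920); the cube at (15.5, -1.5) is absent (z outside [3.5, 7.5]); the sphere at (7, 16): section is a regular 32-gon, circumradius = √(r²−h²) = √(5²−0.2²) = 4.996; Combining (union): the 2 present regions are separate (no shared area or edge), so areas and boundary lengths simply add and each stays a separate island — 2 connected regions. Overall, the cross-section has 2 separate islands. The nearest boundary edge runs (2.85, 13.22)→(2.38, 14.09); distance from the point to it = 0.31 mm. (Shell/infill is judged within the island containing the point — the largest one.) The point is inside the cross-section, 0.31 mm from the nearest boundary — within the 0.8 mm shell band (2 × 0.4).

shell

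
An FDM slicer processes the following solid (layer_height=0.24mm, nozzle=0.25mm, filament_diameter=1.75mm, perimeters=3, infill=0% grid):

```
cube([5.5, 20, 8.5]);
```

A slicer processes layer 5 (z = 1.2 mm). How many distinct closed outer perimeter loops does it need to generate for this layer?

At z = 1.2 mm: the cube is present — its section is the full 5.5×20 rectangle. The result has 1 disconnected region.

1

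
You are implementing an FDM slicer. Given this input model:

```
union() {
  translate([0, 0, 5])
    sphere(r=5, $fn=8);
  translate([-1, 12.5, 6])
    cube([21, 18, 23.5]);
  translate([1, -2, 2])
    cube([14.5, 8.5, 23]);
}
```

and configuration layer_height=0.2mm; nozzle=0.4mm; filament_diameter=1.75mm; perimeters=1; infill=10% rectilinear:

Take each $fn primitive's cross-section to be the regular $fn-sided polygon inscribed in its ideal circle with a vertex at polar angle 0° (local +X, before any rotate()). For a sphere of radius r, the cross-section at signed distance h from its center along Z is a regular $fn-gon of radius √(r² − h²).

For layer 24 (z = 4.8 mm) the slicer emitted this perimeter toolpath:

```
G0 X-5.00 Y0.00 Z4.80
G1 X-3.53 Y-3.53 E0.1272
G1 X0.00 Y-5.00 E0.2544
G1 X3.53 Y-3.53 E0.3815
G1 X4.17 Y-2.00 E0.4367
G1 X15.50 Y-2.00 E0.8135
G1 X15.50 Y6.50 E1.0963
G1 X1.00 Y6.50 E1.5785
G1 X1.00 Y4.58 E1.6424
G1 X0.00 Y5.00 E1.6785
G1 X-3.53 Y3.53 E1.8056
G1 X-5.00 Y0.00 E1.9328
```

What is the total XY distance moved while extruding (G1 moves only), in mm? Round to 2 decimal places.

58.11 mm

Sum the Euclidean lengths of each G1 segment: total = 58.11 mm.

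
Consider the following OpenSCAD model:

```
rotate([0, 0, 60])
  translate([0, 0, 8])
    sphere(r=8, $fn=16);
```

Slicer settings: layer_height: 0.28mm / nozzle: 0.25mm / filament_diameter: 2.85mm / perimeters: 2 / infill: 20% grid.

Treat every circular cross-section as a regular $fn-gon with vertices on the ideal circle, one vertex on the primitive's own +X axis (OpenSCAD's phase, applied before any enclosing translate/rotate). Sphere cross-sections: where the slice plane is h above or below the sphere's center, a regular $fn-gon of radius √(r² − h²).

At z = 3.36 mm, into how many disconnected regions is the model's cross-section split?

1

At z = 3.36 mm: the sphere: section is a regular 16-gon, circumradius = √(r²−h²) = √(8²−4.64²) = 6.517; (whole slice rotated 60° about Z — lengths, areas and connectivity unchanged). The result has 1 disconnected region.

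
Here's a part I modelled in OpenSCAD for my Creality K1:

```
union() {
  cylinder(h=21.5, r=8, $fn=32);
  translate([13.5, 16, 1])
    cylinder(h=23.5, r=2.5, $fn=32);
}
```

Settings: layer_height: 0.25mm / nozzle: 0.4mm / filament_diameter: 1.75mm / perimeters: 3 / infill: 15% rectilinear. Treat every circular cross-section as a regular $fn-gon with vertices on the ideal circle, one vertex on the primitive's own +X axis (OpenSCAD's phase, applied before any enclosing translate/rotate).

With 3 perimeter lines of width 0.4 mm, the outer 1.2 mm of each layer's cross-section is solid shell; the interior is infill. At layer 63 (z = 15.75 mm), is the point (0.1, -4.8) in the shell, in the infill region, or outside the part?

At z = 15.75 mm: the r=8 cylinder gives a regular 32-gon of circumradius 8 (constant along its height); the r=2.5 cylinder at (13.5, 16) gives a regular 32-gon of circumradius 2.5 (constant along its height); Combining (union): the 2 present regions are separate (no shared area or edge), so areas and boundary lengths simply add and each stays a separate island — 2 connected regions. Overall, the cross-section has 2 separate islands. The nearest boundary edge runs (1.56, -7.85)→(-0.00, -8.00); distance from the point to it = 3.17 mm. (Shell/infill is judged within the island containing the point — the largest one.) The point is inside the cross-section and 3.17 mm from the nearest boundary — more than the 1.2 mm shell width (3 × 0.4), so it's in the infill interior.

infill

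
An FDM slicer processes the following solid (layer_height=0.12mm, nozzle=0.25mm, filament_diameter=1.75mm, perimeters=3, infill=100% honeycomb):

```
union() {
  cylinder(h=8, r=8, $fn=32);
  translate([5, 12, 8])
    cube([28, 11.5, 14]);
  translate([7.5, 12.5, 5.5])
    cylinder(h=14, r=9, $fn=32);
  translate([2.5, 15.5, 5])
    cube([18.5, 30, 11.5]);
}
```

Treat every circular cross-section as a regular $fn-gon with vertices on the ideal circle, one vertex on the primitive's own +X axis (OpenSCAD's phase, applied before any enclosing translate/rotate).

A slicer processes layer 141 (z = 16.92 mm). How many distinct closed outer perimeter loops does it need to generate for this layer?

1

At z = 16.92 mm: the cylinder is not intersected at this z (z outside [0, 8]); the cube at (5, 12) is present — its section is the full 28×11.5 rectangle; the r=9 cylinder at (7.5, 12.5) gives a regular 32-gon of circumradius 9 (constant along its height); the cube at (2.5, 15.5) is absent (z outside [5, 16.5]); Combining (union): the regions partially overlap (shared area 91.08 mm²), so overlapping operands fuse into one piece — 1 connected region. The result has 1 disconnected region.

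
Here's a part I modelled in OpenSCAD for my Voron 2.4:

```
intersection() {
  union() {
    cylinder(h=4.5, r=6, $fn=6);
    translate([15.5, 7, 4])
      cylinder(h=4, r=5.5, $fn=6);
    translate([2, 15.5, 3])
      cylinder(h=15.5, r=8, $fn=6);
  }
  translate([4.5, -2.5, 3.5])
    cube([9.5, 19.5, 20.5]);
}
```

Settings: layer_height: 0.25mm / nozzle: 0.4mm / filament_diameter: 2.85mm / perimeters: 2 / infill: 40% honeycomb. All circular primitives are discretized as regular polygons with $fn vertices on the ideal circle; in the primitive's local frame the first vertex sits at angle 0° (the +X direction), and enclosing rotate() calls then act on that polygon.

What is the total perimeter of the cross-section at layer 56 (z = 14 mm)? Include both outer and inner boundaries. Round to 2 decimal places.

At z = 14 mm: the cylinder does not reach this height (z outside [0, 4.5]); the cylinder at (15.5, 7) is not intersected at this z (z outside [4, 8]); the r=8 cylinder at (2, 15.5) gives a regular 6-gon of circumradius 8 (constant along its height) (perimeter = 2·6·8.000·sin(180°/6) = 48.00 mm); Merging all regions: only the r=8 cylinder at (2, 15.5) is present, so the union is just that shape — boundary = 48.00 mm; the cube at (4.5, -2.5) (footprint 9.5×19.5) is included at this height (perimeter 58.00 mm); Keeping only the common overlap: the 9.5×19.5 cube at (4.5, -2.5) partially overlaps the result so far; clipping to the common part keeps 31.85 mm² — boundary = 24.29 mm. Overall, the cross-section is a single solid region. Total boundary length (outer) = 24.29 mm.

24.29 mm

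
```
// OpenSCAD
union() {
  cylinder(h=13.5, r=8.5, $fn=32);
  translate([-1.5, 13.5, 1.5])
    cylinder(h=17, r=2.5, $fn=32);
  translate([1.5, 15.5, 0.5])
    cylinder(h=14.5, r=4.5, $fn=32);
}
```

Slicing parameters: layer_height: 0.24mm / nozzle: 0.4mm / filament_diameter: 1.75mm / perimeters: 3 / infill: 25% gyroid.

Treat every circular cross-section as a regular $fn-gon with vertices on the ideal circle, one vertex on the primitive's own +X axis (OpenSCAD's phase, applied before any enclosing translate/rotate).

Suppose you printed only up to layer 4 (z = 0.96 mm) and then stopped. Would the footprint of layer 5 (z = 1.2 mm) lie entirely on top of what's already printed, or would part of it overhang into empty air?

Compare the two slices. At z = 0.96: the r=8.5 cylinder contributes a regular 32-gon of circumradius 8.5 (area = (32/2)·8.500²·sin(360°/32) = 225.52 mm²); the cylinder at (-1.5, 13.5) is not intersected at this z (z outside [1.5, 18.5]); the cylinder at (1.5, 15.5): section is a regular 32-gon, circumradius r=4.5 (area = (32/2)·4.500²·sin(360°/32) = 63.21 mm²); Merging all regions: the 2 present regions are separate (no shared area or edge), so areas and boundary lengths simply add and each stays a separate island — area = 288.73 mm². At z = 1.2: the r=8.5 cylinder contributes a regular 32-gon of circumradius 8.5 (area = (32/2)·8.500²·sin(360°/32) = 225.52 mm²); the cylinder at (-1.5, 13.5) is absent (z outside [1.5, 18.5]); the cylinder at (1.5, 15.5): section is a regular 32-gon, circumradius r=4.5 (area = (32/2)·4.500²·sin(360°/32) = 63.21 mm²); Taking the union: the 2 present regions are separate (no shared area or edge), so areas and boundary lengths simply add and each stays a separate island — area = 288.73 mm². Checking containment: the cross-section at z = 1.2 is a subset of the cross-section at z = 0.96.

entirely on top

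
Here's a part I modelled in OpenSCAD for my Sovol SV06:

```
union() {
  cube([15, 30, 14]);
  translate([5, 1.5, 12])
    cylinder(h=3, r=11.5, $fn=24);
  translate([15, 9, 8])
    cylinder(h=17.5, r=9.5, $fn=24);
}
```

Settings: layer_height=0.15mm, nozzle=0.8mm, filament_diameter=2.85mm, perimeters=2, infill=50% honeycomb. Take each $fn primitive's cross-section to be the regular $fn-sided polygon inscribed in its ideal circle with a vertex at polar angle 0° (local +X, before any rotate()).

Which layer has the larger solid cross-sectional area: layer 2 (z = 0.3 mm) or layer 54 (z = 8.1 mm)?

layer 54 (z = 8.1 mm)

Layer 2 (z = 0.3): the cube (footprint 15×30) is included at this height (area 450.00 mm²); the cylinder at (5, 1.5) is absent (z outside [12, 15]); the cylinder at (15, 9) does not reach this height (z outside [8, 25.5]); Merging all regions: only the 15×30 cube is present, so the union is just that shape — area = 450.00 mm². So its area = 450.00 mm². Layer 54 (z = 8.1): the cube is present — its section is the full 15×30 rectangle (area 450.00 mm²); the cylinder at (5, 1.5) does not reach this height (z outside [12, 15]); the cylinder at (15, 9): section is a regular 24-gon, circumradius r=9.5 (area = (24/2)·9.500²·sin(360°/24) = 280.30 mm²); Taking the union: the regions partially overlap — summed areas 730.30 mm² minus the doubly-counted overlap 139.28 mm² gives 591.02 mm² — area = 591.02 mm². So its area = 591.02 mm². Layer 54 is larger (591.02 vs 450.00 mm²).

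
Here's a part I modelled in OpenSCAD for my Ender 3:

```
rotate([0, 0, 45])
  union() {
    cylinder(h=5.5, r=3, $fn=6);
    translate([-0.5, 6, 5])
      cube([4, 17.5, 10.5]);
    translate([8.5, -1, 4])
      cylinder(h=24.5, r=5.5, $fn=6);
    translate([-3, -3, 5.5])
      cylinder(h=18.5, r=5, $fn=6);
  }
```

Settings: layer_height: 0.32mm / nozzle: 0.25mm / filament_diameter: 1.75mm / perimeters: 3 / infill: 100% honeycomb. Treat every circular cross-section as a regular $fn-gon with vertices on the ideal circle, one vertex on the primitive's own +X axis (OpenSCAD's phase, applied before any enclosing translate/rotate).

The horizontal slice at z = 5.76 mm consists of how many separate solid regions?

At z = 5.76 mm: the cylinder does not reach this height (z outside [0, 5.5]); the cube at (-0.5, 6) is present — its section is the full 4×17.5 rectangle; the r=5.5 cylinder at (8.5, -1) gives a regular 6-gon of circumradius 5.5 (constant along its height); the r=5 cylinder at (-3, -3) gives a regular 6-gon of circumradius 5 (constant along its height); Taking the union: the 3 present regions are separate (no shared area or edge), so areas and boundary lengths simply add and each stays a separate island — 3 connected regions; (whole slice rotated 45° about Z — lengths, areas and connectivity unchanged). The result has 3 disconnected regions.

3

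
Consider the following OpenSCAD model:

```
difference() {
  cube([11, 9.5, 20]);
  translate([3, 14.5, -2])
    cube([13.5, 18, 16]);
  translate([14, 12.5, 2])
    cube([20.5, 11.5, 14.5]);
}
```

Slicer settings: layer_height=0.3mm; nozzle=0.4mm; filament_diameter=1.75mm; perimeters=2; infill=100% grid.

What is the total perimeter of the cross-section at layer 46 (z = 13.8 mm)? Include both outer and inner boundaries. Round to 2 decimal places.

At z = 13.8 mm: the cube (footprint 11×9.5) is included at this height (perimeter 41.00 mm); the cube at (3, 14.5) is present — its section is the full 13.5×18 rectangle (perimeter 63.00 mm); the cube at (14, 12.5) (footprint 20.5×11.5) is included at this height (perimeter 64.00 mm); Taking the first minus the rest: starting from the 11×9.5 cube, the 13.5×18 cube at (3, 14.5) misses the remaining region (no effect); the 20.5×11.5 cube at (14, 12.5) misses the remaining region (no effect) — boundary = 41.00 mm. Overall, the cross-section is a single solid region. Total boundary length (outer) = 41.00 mm.

41.00 mm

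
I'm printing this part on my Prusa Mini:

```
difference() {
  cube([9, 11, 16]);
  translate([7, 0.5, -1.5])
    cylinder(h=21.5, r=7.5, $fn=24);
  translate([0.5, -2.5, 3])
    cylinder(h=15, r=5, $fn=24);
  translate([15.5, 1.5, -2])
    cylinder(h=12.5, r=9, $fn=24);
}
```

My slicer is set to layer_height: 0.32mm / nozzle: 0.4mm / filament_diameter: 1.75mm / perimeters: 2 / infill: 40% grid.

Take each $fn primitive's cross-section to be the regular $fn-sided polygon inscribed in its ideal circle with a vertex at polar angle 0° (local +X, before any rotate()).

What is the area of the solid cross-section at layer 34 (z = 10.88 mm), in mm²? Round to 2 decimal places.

At z = 10.88 mm: the cube (footprint 9×11) is included at this height (area 99.00 mm²); the r=7.5 cylinder at (7, 0.5) gives a regular 24-gon of circumradius 7.5 (constant along its height) (area = (24/2)·7.500²·sin(360°/24) = 174.70 mm²); the r=5 cylinder at (0.5, -2.5) gives a regular 24-gon of circumradius 5 (constant along its height) (area = (24/2)·5.000²·sin(360°/24) = 77.65 mm²); the cylinder at (15.5, 1.5) is not intersected at this z (z outside [-2, 10.5]); After the difference (first − rest): starting from the 9×11 cube (99.00 mm²), the r=7.5 cylinder at (7, 0.5) partially overlaps it — only the 62.12 mm² overlap (of its 174.70 mm²) is removed, clipping the outline; the r=5 cylinder at (0.5, -2.5) misses the remaining region (no effect) — area = 36.88 mm². Overall, the cross-section is a single solid region. Net area = 36.88 mm².

36.88 mm²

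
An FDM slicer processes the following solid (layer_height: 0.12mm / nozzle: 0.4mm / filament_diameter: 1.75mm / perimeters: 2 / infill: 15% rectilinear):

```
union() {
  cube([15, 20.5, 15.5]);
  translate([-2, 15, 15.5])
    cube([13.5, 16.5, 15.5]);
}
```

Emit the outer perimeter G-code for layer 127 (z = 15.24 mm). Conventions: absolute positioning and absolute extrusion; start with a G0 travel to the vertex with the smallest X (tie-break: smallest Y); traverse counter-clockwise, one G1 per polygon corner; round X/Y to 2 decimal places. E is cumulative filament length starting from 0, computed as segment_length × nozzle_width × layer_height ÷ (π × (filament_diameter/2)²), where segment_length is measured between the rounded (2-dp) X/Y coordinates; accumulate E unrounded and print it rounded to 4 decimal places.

G0 X0.00 Y0.00 Z15.24
G1 X15.00 Y0.00 E0.2993
G1 X15.00 Y20.50 E0.7084
G1 X0.00 Y20.50 E1.0078
G1 X0.00 Y0.00 E1.4169

At z = 15.24 mm: the cube is present — its section is the full 15×20.5 rectangle; the cube at (-2, 15) is absent (z outside [15.5, 31]); Merging all regions: only the 15×20.5 cube is present, so the union is just that shape — 1 connected region. The outline is a single polygon with 4 vertices. Extrusion per mm of travel: 0.4 × 0.12 / (π × 0.875²) = 0.019956. Accumulating E over each segment gives final E = 1.4169.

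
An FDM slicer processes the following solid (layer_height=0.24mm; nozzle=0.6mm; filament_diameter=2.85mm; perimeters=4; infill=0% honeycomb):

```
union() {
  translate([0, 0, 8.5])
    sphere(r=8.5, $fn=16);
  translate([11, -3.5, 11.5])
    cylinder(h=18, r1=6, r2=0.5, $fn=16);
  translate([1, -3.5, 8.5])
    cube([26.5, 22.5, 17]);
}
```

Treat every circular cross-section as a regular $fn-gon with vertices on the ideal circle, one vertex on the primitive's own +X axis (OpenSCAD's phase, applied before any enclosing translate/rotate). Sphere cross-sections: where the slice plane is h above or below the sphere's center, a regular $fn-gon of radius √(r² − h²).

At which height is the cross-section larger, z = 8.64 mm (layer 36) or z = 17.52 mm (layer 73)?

layer 36 (z = 8.64 mm)

Layer 36 (z = 8.64): the r=8.5 sphere contributes a regular 16-gon of circumradius √(8.5²−0.14²) = 8.499 (area = (16/2)·8.499²·sin(360°/16) = 221.13 mm²); the cone at (11, -3.5) is absent (z outside [11.5, 29.5]); the 26.5×22.5 cube at (1, -3.5) contributes its full rectangle (area 596.25 mm²); Taking the union: the regions partially overlap — summed areas 817.38 mm² minus the doubly-counted overlap 71.90 mm² gives 745.48 mm² — area = 745.48 mm². So its area = 745.48 mm². Layer 73 (z = 17.52): the sphere does not reach this height (|z−center|=9.020 > r=8.5); the cone at (11, -3.5): at t=0.334 of its height the radius interpolates to r₁+(r₂−r₁)t = 4.161, giving a regular 16-gon of that circumradius (area = (16/2)·4.161²·sin(360°/16) = 52.99 mm²); the cube at (1, -3.5) is present — its section is the full 26.5×22.5 rectangle (area 596.25 mm²); Combining (union): the regions partially overlap — summed areas 649.24 mm² minus the doubly-counted overlap 26.50 mm² gives 622.75 mm² — area = 622.75 mm². So its area = 622.75 mm². Layer 36 is larger (745.48 vs 622.75 mm²).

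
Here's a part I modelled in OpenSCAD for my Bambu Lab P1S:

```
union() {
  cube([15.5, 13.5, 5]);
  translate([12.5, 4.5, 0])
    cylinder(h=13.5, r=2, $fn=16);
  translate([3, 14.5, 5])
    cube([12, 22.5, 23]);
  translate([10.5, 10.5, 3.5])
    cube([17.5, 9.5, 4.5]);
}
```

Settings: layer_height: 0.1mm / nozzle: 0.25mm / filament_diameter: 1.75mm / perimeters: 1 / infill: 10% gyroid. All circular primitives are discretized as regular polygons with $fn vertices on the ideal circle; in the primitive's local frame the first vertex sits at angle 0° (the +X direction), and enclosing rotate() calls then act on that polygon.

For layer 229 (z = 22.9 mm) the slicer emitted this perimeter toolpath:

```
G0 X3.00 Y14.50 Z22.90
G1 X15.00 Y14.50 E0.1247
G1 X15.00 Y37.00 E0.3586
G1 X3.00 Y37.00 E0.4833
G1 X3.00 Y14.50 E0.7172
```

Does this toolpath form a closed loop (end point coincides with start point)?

yes

Start point (G0): (3.00, 14.50). End point (last G1): the path returns to the start — closed.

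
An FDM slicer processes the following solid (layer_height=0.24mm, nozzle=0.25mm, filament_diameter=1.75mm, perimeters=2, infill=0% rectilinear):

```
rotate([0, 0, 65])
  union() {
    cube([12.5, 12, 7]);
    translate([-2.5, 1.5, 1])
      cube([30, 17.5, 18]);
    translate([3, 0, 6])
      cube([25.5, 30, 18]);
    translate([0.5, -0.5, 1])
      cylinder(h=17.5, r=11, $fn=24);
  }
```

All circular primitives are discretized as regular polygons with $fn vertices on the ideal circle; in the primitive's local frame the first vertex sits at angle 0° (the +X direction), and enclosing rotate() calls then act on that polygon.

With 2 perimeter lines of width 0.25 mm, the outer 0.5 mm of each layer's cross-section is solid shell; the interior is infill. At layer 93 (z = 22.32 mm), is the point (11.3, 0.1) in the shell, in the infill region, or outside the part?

outside

At z = 22.32 mm: the cube is absent (z outside [0, 7]); the cube at (-2.5, 1.5) does not reach this height (z outside [1, 19]); the cube at (3, 0) is present — its section is the full 25.5×30 rectangle; the cylinder at (0.5, -0.5) is not intersected at this z (z outside [1, 18.5]); Taking the union: only the 25.5×30 cube at (3, 0) is present, so the union is just that shape — 1 connected region; (rotated 65° about Z; rotation is an isometry so areas/perimeters/island counts are preserved). Overall, the cross-section is a single solid region. Undo the 65° rotation: the query point maps to (4.866, -10.199) in the un-rotated model frame. The nearest boundary edge runs (3.00, 0.00)→(28.50, 0.00); distance from the point to it = 10.20 mm. The point is not inside any of the regions above, so it lies outside the cross-section (10.20 mm from the nearest boundary).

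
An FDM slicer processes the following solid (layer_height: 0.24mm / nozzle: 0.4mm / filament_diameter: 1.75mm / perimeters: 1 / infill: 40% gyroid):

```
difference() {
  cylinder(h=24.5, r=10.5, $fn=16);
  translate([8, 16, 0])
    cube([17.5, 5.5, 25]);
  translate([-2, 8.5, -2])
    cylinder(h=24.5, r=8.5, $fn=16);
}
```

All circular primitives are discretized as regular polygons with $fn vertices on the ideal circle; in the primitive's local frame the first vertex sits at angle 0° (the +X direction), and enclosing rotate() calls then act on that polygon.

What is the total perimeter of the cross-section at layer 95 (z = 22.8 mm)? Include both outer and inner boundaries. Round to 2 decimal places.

At z = 22.8 mm: the cylinder: section is a regular 16-gon, circumradius r=10.5 (perimeter = 2·16·10.500·sin(180°/16) = 65.55 mm); the cube at (8, 16) (footprint 17.5×5.5) is included at this height (perimeter 46.00 mm); the cylinder at (-2, 8.5) does not reach this height (z outside [-2, 22.5]); After the difference (first − rest): starting from the r=10.5 cylinder, the 17.5×5.5 cube at (8, 16) misses the remaining region (no effect) — boundary = 65.55 mm. Overall, the cross-section is a single solid region. Total boundary length (outer) = 65.55 mm.

65.55 mm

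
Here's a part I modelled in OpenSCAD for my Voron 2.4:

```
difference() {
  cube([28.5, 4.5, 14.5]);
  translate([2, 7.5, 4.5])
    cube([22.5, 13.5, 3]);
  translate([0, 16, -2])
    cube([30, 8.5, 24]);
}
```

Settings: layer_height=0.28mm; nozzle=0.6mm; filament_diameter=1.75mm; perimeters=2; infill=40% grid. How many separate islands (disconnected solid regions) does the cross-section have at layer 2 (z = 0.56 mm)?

At z = 0.56 mm: the 28.5×4.5 cube contributes its full rectangle; the cube at (2, 7.5) is absent (z outside [4.5, 7.5]); the cube at (0, 16) is present — its section is the full 30×8.5 rectangle; After the difference (first − rest): starting from the 28.5×4.5 cube, the 30×8.5 cube at (0, 16) misses the remaining region (no effect) — 1 connected region. Overall, the cross-section is a single solid region. Island count = 1.

1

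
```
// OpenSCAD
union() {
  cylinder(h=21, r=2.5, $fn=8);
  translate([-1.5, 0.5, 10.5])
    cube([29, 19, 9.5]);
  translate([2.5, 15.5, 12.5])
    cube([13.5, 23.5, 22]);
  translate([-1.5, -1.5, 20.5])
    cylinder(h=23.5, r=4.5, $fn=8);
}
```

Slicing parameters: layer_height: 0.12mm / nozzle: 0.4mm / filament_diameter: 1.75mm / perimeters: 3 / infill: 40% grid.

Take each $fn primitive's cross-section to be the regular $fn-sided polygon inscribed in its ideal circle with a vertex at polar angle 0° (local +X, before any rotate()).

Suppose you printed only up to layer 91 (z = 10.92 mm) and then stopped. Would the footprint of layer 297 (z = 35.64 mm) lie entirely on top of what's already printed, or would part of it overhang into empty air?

part overhangs

Compare the two slices. At z = 10.92: the r=2.5 cylinder contributes a regular 8-gon of circumradius 2.5 (area = (8/2)·2.500²·sin(360°/8) = 17.68 mm²); the 29×19 cube at (-1.5, 0.5) contributes its full rectangle (area 551.00 mm²); the cube at (2.5, 15.5) does not reach this height (z outside [12.5, 34.5]); the cylinder at (-1.5, -1.5) does not reach this height (z outside [20.5, 44]); Merging all regions: the regions partially overlap — summed areas 568.68 mm² minus the doubly-counted overlap 5.76 mm² gives 562.92 mm² — area = 562.92 mm². At z = 35.64: the cylinder is absent (z outside [0, 21]); the cube at (-1.5, 0.5) does not reach this height (z outside [10.5, 20]); the cube at (2.5, 15.5) does not reach this height (z outside [12.5, 34.5]); the r=4.5 cylinder at (-1.5, -1.5) contributes a regular 8-gon of circumradius 4.5 (area = (8/2)·4.500²·sin(360°/8) = 57.28 mm²); Merging all regions: only the r=4.5 cylinder at (-1.5, -1.5) is present, so the union is just that shape — area = 57.28 mm². Checking containment: at z = 35.64 the cross-section extends beyond the z = 10.92 cross-section by about 39.28 mm².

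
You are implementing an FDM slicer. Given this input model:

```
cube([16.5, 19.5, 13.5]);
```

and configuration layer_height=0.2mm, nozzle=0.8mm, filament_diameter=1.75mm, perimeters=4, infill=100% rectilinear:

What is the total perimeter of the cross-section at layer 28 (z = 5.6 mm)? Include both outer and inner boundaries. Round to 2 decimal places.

72.00 mm

At z = 5.6 mm: the 16.5×19.5 cube contributes its full rectangle (perimeter 72.00 mm). Overall, the cross-section is a single solid region. Total boundary length (outer) = 72.00 mm.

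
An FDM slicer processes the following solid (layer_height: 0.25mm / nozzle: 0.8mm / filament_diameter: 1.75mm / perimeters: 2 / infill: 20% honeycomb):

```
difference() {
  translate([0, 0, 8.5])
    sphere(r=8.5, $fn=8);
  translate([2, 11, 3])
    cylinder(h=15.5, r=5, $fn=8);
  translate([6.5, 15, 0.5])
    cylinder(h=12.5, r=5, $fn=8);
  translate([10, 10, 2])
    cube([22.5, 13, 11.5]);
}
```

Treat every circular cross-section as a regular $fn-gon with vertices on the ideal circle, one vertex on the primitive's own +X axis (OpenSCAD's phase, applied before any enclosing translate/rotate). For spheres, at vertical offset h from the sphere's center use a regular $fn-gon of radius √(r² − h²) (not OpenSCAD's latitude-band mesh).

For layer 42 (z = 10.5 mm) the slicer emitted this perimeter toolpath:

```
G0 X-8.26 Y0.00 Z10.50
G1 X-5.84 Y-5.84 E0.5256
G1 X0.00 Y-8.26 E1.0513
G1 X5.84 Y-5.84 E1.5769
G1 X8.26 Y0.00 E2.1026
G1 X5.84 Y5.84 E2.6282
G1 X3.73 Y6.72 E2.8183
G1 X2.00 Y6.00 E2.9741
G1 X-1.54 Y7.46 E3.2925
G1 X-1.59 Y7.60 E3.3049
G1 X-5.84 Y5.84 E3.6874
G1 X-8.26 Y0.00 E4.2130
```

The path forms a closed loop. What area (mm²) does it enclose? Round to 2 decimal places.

187.62 mm²

Apply the shoelace formula to the sequence of (X, Y) vertices; enclosed area = 187.62 mm².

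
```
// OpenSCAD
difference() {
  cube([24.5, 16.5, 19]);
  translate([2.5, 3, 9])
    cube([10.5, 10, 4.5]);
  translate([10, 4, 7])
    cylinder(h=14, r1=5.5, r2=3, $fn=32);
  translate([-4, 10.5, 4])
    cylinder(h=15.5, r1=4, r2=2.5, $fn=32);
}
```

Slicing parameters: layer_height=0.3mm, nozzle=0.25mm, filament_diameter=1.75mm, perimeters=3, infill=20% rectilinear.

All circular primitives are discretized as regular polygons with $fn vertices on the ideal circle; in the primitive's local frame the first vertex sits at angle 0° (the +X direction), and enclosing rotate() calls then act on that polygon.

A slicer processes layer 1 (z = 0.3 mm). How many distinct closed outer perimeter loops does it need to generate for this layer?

At z = 0.3 mm: the cube is present — its section is the full 24.5×16.5 rectangle; the cube at (2.5, 3) does not reach this height (z outside [9, 13.5]); the cone at (10, 4) is absent (z outside [7, 21]); the cone at (-4, 10.5) does not reach this height (z outside [4, 19.5]); Subtracting the remaining from the first: none of the subtracted shapes is present at this height, so the 24.5×16.5 cube is unchanged — 1 connected region. The result has 1 disconnected region.

1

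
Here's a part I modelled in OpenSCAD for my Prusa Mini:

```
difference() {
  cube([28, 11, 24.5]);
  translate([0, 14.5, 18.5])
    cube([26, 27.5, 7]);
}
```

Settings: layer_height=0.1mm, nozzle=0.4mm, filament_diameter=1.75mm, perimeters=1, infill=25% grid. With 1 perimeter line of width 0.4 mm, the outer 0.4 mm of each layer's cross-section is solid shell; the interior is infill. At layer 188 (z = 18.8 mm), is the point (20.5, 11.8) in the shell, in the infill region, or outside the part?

outside

At z = 18.8 mm: the 28×11 cube contributes its full rectangle; the cube at (0, 14.5) is present — its section is the full 26×27.5 rectangle; Taking the first minus the rest: starting from the 28×11 cube, the 26×27.5 cube at (0, 14.5) misses the remaining region (no effect) — 1 connected region. Overall, the cross-section is a single solid region. The nearest boundary edge runs (0.00, 11.00)→(28.00, 11.00); distance from the point to it = 0.80 mm. The point is not inside any of the regions above, so it lies outside the cross-section (0.80 mm from the nearest boundary).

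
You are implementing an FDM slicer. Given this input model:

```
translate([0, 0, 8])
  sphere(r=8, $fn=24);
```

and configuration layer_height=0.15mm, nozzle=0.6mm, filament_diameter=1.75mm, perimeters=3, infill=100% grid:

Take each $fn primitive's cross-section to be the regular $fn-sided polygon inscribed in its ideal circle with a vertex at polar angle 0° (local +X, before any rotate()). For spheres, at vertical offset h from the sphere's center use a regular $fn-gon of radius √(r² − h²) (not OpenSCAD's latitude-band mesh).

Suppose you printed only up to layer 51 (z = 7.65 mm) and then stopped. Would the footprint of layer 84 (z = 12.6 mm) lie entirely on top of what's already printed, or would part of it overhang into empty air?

Compare the two slices. At z = 7.65: the r=8 sphere contributes a regular 24-gon of circumradius √(8²−0.35²) = 7.992 (area = (24/2)·7.992²·sin(360°/24) = 198.39 mm²). At z = 12.6: the r=8 sphere slices to a regular 24-gon of circumradius 6.545 (√(r²−h²) with h=4.6 from center) (area = (24/2)·6.545²·sin(360°/24) = 133.05 mm²). Checking containment: the cross-section at z = 12.6 is a subset of the cross-section at z = 7.65.

entirely on top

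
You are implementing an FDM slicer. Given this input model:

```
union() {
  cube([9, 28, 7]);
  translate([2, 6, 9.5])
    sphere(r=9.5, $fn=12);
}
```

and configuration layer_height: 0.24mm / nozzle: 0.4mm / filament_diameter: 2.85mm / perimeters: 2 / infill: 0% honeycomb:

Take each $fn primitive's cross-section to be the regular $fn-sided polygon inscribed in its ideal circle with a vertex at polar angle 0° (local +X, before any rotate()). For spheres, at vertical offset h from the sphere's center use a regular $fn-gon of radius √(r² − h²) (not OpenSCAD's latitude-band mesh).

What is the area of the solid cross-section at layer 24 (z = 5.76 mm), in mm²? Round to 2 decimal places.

At z = 5.76 mm: the 9×28 cube contributes its full rectangle (area 252.00 mm²); the r=9.5 sphere at (2, 6) contributes a regular 12-gon of circumradius √(9.5²−3.74²) = 8.733 (area = (12/2)·8.733²·sin(360°/12) = 228.79 mm²); Combining (union): the regions partially overlap — summed areas 480.79 mm² minus the doubly-counted overlap 122.38 mm² gives 358.40 mm² — area = 358.40 mm². Overall, the cross-section is a single solid region. Net area = 358.40 mm².

358.40 mm²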